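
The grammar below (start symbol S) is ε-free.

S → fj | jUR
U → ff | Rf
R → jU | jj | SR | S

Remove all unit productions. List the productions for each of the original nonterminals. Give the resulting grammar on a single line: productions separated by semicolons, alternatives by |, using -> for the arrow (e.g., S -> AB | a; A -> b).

S -> fj | jUR; R -> SR | fj | jU | jj | jUR; U -> Rf | ff

Unit productions: R->S.
Unit pairs (A ⇒* B via units): (R,S).
S: inherits non-unit rules of {S} → fj | jUR.
R: inherits non-unit rules of {R, S} → SR | fj | jU | jUR | jj.
U: inherits non-unit rules of {U} → Rf | ff.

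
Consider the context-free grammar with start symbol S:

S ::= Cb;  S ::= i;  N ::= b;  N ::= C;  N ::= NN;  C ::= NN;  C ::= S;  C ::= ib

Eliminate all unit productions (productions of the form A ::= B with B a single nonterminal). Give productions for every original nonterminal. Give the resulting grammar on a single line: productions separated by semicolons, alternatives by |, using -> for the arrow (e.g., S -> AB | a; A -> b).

Unit productions: C->S, N->C.
Unit pairs (A ⇒* B via units): (C,S), (N,C), (N,S).
S: inherits non-unit rules of {S} → Cb | i.
C: inherits non-unit rules of {C, S} → Cb | NN | i | ib.
N: inherits non-unit rules of {C, N, S} → Cb | NN | b | i | ib.

S -> i | Cb; C -> i | Cb | NN | ib; N -> b | i | Cb | NN | ib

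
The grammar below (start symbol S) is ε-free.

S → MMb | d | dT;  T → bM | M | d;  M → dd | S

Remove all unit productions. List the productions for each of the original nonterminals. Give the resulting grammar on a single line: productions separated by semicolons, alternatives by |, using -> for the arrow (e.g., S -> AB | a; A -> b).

Unit productions: M->S, T->M.
Unit pairs (A ⇒* B via units): (M,S), (T,M), (T,S).
S: inherits non-unit rules of {S} → MMb | d | dT.
M: inherits non-unit rules of {M, S} → MMb | d | dT | dd.
T: inherits non-unit rules of {M, S, T} → MMb | bM | d | dT | dd.

S -> d | dT | MMb; M -> d | dT | dd | MMb; T -> d | bM | dT | dd | MMb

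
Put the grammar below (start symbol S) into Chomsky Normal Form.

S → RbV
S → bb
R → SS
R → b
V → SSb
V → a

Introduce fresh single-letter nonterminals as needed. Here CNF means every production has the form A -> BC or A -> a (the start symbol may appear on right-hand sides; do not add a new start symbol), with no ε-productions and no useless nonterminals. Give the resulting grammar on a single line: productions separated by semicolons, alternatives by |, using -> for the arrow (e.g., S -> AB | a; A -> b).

S -> AA | RB; A -> b; B -> AV; C -> SA; R -> b | SS; V -> a | SC

No ε-productions.
No unit productions to eliminate.
TERM: introduce A -> b and substitute in every rule of length ≥2.
BIN: S -> RAV becomes S -> RB, B -> AV; V -> SSA becomes V -> SC, C -> SA.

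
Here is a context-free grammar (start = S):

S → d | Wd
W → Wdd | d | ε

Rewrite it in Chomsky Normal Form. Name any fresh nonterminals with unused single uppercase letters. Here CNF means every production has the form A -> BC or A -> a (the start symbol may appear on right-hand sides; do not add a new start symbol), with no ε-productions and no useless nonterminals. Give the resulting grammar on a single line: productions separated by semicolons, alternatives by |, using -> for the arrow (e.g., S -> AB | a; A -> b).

Nullable: {W}; after ε-elimination: S -> d | Wd; W -> d | dd | Wdd.
No unit productions to eliminate.
TERM: introduce A -> d and substitute in every rule of length ≥2.
BIN: W -> WAA becomes W -> WB, B -> AA.

S -> d | WA; A -> d; B -> AA; W -> d | AA | WB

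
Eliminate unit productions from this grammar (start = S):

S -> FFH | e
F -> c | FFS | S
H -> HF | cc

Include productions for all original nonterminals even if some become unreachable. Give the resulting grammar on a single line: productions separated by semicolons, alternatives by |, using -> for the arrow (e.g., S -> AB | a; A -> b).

S -> e | FFH; F -> c | e | FFH | FFS; H -> HF | cc

Unit productions: F->S.
Unit pairs (A ⇒* B via units): (F,S).
S: inherits non-unit rules of {S} → FFH | e.
F: inherits non-unit rules of {F, S} → FFH | FFS | c | e.
H: inherits non-unit rules of {H} → HF | cc.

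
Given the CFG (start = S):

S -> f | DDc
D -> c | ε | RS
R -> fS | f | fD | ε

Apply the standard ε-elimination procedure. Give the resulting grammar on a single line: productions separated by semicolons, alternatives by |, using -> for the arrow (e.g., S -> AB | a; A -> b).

Nullable set: {D, R}.
S -> DDc: D, D nullable, giving DDc | Dc | c.
Drop D -> ε.
D -> RS: R nullable, giving RS | S.
Drop R -> ε.
R -> fD: D nullable, giving f | fD.
Unchanged (no nullable symbols): S -> f; D -> c; R -> f; R -> fS.

S -> c | f | Dc | DDc; D -> S | c | RS; R -> f | fD | fS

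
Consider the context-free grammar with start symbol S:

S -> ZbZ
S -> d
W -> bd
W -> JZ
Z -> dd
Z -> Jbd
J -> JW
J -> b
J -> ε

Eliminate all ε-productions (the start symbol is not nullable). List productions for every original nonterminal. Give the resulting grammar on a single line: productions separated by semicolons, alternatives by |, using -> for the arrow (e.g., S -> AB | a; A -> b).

S -> d | ZbZ; J -> W | b | JW; W -> Z | JZ | bd; Z -> bd | dd | Jbd

Nullable set: {J}.
Drop J -> ε.
J -> JW: J nullable, giving JW | W.
W -> JZ: J nullable, giving JZ | Z.
Z -> Jbd: J nullable, giving Jbd | bd.
Unchanged (no nullable symbols): S -> ZbZ; S -> d; J -> b; W -> bd; Z -> dd.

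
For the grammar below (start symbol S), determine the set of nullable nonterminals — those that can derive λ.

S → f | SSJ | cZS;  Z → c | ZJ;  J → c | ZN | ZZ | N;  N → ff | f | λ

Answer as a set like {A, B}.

Directly nullable (have an ε-rule): {N}.
J is nullable via J -> N (every symbol on the right is already known nullable).
Not nullable: S, Z — each has a terminal in every rule's right-hand side or depends on a non-nullable symbol.

{J, N}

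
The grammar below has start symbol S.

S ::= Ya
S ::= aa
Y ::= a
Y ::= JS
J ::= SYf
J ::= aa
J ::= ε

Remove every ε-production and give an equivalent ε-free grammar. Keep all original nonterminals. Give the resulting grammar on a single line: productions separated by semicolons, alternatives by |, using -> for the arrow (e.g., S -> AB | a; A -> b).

Nullable set: {J}.
Drop J -> ε.
Y -> JS: J nullable, giving JS | S.
Unchanged (no nullable symbols): S -> Ya; S -> aa; J -> SYf; J -> aa; Y -> a.

S -> Ya | aa; J -> aa | SYf; Y -> S | a | JS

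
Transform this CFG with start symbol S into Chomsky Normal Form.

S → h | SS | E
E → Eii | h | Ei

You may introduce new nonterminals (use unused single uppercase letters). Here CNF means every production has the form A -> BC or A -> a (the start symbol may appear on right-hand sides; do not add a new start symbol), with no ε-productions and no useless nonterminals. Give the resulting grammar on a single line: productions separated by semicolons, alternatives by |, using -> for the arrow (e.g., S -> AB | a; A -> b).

No ε-productions.
After unit-elimination: S -> h | Ei | SS | Eii; E -> h | Ei | Eii.
TERM: introduce A -> i and substitute in every rule of length ≥2.
BIN: E -> EAA becomes E -> EB, B -> AA; S -> EAA becomes S -> EC, C -> AA.

S -> h | EA | EC | SS; A -> i; B -> AA; C -> AA; E -> h | EA | EB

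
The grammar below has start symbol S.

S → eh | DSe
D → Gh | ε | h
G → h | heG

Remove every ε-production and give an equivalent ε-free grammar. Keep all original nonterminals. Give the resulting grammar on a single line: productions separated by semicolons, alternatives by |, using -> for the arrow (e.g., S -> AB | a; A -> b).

Nullable set: {D}.
S -> DSe: D nullable, giving DSe | Se.
Drop D -> ε.
Unchanged (no nullable symbols): S -> eh; D -> Gh; D -> h; G -> h; G -> heG.

S -> Se | eh | DSe; D -> h | Gh; G -> h | heG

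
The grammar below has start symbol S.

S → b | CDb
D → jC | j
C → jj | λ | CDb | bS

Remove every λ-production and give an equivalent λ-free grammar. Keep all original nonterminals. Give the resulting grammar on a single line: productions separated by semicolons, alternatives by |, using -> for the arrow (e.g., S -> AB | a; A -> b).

S -> b | Db | CDb; C -> Db | bS | jj | CDb; D -> j | jC

Nullable set: {C}.
S -> CDb: C nullable, giving CDb | Db.
Drop C -> λ.
C -> CDb: C nullable, giving CDb | Db.
D -> jC: C nullable, giving j | jC.
Unchanged (no nullable symbols): S -> b; C -> bS; C -> jj; D -> j.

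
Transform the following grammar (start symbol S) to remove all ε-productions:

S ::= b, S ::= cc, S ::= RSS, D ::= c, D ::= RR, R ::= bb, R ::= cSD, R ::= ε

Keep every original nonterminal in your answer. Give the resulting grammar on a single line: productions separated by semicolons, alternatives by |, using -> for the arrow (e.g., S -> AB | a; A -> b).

S -> b | SS | cc | RSS; D -> R | c | RR; R -> bb | cS | cSD

Nullable set: {D, R}.
S -> RSS: R nullable, giving RSS | SS.
D -> RR: R, R nullable, giving R | RR.
Drop R -> ε.
R -> cSD: D nullable, giving cS | cSD.
Unchanged (no nullable symbols): S -> b; S -> cc; D -> c; R -> bb.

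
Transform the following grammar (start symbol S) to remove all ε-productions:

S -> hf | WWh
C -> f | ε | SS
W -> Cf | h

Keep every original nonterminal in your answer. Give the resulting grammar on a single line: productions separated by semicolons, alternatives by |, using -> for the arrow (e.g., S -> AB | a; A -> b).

S -> hf | WWh; C -> f | SS; W -> f | h | Cf

Nullable set: {C}.
Drop C -> ε.
W -> Cf: C nullable, giving Cf | f.
Unchanged (no nullable symbols): S -> WWh; S -> hf; C -> SS; C -> f; W -> h.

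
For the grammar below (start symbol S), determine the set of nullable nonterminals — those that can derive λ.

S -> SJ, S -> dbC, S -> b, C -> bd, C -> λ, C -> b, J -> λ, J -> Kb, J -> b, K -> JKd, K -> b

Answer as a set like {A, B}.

Directly nullable (have an ε-rule): {C, J}.
Not nullable: K, S — each has a terminal in every rule's right-hand side or depends on a non-nullable symbol.

{C, J}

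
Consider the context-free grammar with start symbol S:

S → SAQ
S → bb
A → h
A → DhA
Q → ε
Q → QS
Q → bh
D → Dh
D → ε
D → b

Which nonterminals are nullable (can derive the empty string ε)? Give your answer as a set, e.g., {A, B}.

Directly nullable (have an ε-rule): {D, Q}.
Not nullable: A, S — each has a terminal in every rule's right-hand side or depends on a non-nullable symbol.

{D, Q}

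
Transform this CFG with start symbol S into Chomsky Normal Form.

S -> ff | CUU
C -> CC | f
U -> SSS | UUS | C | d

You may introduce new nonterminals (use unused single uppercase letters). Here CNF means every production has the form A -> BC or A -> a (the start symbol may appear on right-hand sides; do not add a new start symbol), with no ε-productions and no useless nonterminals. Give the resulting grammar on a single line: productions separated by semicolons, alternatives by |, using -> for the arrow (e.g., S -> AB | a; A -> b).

S -> AA | CB; A -> f; B -> UU; C -> f | CC; D -> SS; E -> US; U -> d | f | CC | SD | UE

No ε-productions.
After unit-elimination: S -> ff | CUU; C -> f | CC; U -> d | f | CC | SSS | UUS.
TERM: introduce A -> f and substitute in every rule of length ≥2.
BIN: S -> CUU becomes S -> CB, B -> UU; U -> SSS becomes U -> SD, D -> SS; U -> UUS becomes U -> UE, E -> US.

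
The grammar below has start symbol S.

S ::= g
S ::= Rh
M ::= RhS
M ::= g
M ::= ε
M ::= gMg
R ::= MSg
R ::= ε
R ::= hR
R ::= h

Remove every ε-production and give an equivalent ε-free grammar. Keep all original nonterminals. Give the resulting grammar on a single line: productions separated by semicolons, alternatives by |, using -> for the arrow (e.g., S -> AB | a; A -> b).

S -> g | h | Rh; M -> g | gg | hS | RhS | gMg; R -> h | Sg | hR | MSg

Nullable set: {M, R}.
S -> Rh: R nullable, giving Rh | h.
Drop M -> ε.
M -> RhS: R nullable, giving RhS | hS.
M -> gMg: M nullable, giving gMg | gg.
Drop R -> ε.
R -> MSg: M nullable, giving MSg | Sg.
R -> hR: R nullable, giving h | hR.
Unchanged (no nullable symbols): S -> g; M -> g; R -> h.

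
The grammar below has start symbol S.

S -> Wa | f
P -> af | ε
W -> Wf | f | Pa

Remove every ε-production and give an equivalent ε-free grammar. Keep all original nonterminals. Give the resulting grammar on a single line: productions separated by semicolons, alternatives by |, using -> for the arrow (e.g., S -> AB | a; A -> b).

Nullable set: {P}.
Drop P -> ε.
W -> Pa: P nullable, giving Pa | a.
Unchanged (no nullable symbols): S -> Wa; S -> f; P -> af; W -> Wf; W -> f.

S -> f | Wa; P -> af; W -> a | f | Pa | Wf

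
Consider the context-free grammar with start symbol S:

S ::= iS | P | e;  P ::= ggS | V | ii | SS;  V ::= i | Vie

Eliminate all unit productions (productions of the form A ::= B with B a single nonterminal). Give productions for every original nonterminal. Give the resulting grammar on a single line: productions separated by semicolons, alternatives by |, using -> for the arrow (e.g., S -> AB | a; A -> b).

Unit productions: P->V, S->P.
Unit pairs (A ⇒* B via units): (P,V), (S,P), (S,V).
S: inherits non-unit rules of {P, S, V} → SS | Vie | e | ggS | i | iS | ii.
P: inherits non-unit rules of {P, V} → SS | Vie | ggS | i | ii.
V: inherits non-unit rules of {V} → Vie | i.

S -> e | i | SS | iS | ii | Vie | ggS; P -> i | SS | ii | Vie | ggS; V -> i | Vie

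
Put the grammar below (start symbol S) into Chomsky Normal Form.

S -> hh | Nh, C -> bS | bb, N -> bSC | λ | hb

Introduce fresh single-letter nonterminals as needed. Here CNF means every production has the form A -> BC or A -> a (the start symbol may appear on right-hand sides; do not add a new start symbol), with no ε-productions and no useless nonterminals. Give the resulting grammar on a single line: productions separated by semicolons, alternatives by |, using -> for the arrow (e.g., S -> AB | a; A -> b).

S -> h | BB | NB; A -> b; B -> h; C -> AA | AS; D -> SC; N -> AD | BA

Nullable: {N}; after ε-elimination: S -> h | Nh | hh; C -> bS | bb; N -> hb | bSC.
No unit productions to eliminate.
TERM: introduce A -> b, B -> h and substitute in every rule of length ≥2.
BIN: N -> ASC becomes N -> AD, D -> SC.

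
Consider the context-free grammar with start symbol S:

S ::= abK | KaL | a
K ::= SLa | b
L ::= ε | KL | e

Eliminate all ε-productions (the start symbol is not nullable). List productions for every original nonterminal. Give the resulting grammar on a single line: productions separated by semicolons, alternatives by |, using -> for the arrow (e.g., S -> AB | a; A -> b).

Nullable set: {L}.
S -> KaL: L nullable, giving Ka | KaL.
K -> SLa: L nullable, giving SLa | Sa.
Drop L -> ε.
L -> KL: L nullable, giving K | KL.
Unchanged (no nullable symbols): S -> a; S -> abK; K -> b; L -> e.

S -> a | Ka | KaL | abK; K -> b | Sa | SLa; L -> K | e | KL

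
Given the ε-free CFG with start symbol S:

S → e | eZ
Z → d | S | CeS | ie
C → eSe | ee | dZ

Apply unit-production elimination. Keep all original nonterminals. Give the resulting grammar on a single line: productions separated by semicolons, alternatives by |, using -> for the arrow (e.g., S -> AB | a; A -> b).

Unit productions: Z->S.
Unit pairs (A ⇒* B via units): (Z,S).
S: inherits non-unit rules of {S} → e | eZ.
C: inherits non-unit rules of {C} → dZ | eSe | ee.
Z: inherits non-unit rules of {S, Z} → CeS | d | e | eZ | ie.

S -> e | eZ; C -> dZ | ee | eSe; Z -> d | e | eZ | ie | CeS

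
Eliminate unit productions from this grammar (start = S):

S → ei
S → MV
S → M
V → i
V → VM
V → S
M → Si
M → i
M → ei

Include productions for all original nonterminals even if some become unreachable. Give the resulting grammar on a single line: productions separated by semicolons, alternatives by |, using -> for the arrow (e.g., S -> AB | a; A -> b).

Unit productions: S->M, V->S.
Unit pairs (A ⇒* B via units): (S,M), (V,M), (V,S).
S: inherits non-unit rules of {M, S} → MV | Si | ei | i.
M: inherits non-unit rules of {M} → Si | ei | i.
V: inherits non-unit rules of {M, S, V} → MV | Si | VM | ei | i.

S -> i | MV | Si | ei; M -> i | Si | ei; V -> i | MV | Si | VM | ei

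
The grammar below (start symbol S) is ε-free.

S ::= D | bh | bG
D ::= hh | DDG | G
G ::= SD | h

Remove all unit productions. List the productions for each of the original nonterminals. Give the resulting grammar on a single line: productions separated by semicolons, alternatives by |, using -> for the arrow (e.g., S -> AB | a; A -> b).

Unit productions: D->G, S->D.
Unit pairs (A ⇒* B via units): (D,G), (S,D), (S,G).
S: inherits non-unit rules of {D, G, S} → DDG | SD | bG | bh | h | hh.
D: inherits non-unit rules of {D, G} → DDG | SD | h | hh.
G: inherits non-unit rules of {G} → SD | h.

S -> h | SD | bG | bh | hh | DDG; D -> h | SD | hh | DDG; G -> h | SD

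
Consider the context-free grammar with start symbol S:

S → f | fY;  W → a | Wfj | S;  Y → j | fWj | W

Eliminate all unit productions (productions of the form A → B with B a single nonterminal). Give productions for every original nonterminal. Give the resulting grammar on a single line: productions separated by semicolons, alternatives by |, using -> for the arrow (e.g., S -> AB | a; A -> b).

Unit productions: W->S, Y->W.
Unit pairs (A ⇒* B via units): (W,S), (Y,S), (Y,W).
S: inherits non-unit rules of {S} → f | fY.
W: inherits non-unit rules of {S, W} → Wfj | a | f | fY.
Y: inherits non-unit rules of {S, W, Y} → Wfj | a | f | fWj | fY | j.

S -> f | fY; W -> a | f | fY | Wfj; Y -> a | f | j | fY | Wfj | fWj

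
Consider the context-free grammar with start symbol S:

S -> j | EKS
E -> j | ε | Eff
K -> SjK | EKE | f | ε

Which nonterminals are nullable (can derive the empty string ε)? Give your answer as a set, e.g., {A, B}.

{E, K}

Directly nullable (have an ε-rule): {E, K}.
Not nullable: S — each has a terminal in every rule's right-hand side or depends on a non-nullable symbol.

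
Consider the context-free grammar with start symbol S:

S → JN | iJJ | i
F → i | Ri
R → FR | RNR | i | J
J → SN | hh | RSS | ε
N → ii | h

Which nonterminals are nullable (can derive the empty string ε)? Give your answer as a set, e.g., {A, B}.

{J, R}

Directly nullable (have an ε-rule): {J}.
R is nullable via R -> J (every symbol on the right is already known nullable).
Not nullable: F, N, S — each has a terminal in every rule's right-hand side or depends on a non-nullable symbol.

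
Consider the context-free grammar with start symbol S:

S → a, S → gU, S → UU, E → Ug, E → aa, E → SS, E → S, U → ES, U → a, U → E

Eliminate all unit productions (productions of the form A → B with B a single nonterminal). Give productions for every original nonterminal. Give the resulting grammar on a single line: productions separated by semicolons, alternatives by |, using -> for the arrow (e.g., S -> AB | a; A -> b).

Unit productions: E->S, U->E.
Unit pairs (A ⇒* B via units): (E,S), (U,E), (U,S).
S: inherits non-unit rules of {S} → UU | a | gU.
E: inherits non-unit rules of {E, S} → SS | UU | Ug | a | aa | gU.
U: inherits non-unit rules of {E, S, U} → ES | SS | UU | Ug | a | aa | gU.

S -> a | UU | gU; E -> a | SS | UU | Ug | aa | gU; U -> a | ES | SS | UU | Ug | aa | gU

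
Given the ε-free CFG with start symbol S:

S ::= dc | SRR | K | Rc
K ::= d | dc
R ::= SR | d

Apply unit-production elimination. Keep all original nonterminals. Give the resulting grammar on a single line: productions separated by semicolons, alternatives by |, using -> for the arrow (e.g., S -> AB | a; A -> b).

Unit productions: S->K.
Unit pairs (A ⇒* B via units): (S,K).
S: inherits non-unit rules of {K, S} → Rc | SRR | d | dc.
K: inherits non-unit rules of {K} → d | dc.
R: inherits non-unit rules of {R} → SR | d.

S -> d | Rc | dc | SRR; K -> d | dc; R -> d | SR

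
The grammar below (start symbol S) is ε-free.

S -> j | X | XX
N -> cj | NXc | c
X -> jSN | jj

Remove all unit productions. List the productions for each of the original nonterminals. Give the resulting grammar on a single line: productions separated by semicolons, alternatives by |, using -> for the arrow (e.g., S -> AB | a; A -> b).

S -> j | XX | jj | jSN; N -> c | cj | NXc; X -> jj | jSN

Unit productions: S->X.
Unit pairs (A ⇒* B via units): (S,X).
S: inherits non-unit rules of {S, X} → XX | j | jSN | jj.
N: inherits non-unit rules of {N} → NXc | c | cj.
X: inherits non-unit rules of {X} → jSN | jj.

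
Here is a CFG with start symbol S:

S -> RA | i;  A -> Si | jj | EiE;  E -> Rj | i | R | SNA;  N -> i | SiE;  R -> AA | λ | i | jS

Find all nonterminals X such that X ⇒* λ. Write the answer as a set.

{E, R}

Directly nullable (have an ε-rule): {R}.
E is nullable via E -> R (every symbol on the right is already known nullable).
Not nullable: A, N, S — each has a terminal in every rule's right-hand side or depends on a non-nullable symbol.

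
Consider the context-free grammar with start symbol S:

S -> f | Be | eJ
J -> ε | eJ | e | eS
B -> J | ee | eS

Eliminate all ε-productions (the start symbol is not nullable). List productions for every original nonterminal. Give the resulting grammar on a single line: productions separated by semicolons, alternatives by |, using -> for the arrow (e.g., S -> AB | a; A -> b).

S -> e | f | Be | eJ; B -> J | eS | ee; J -> e | eJ | eS

Nullable set: {B, J}.
S -> Be: B nullable, giving Be | e.
S -> eJ: J nullable, giving e | eJ.
B -> J: J nullable, giving J.
Drop J -> ε.
J -> eJ: J nullable, giving e | eJ.
Unchanged (no nullable symbols): S -> f; B -> eS; B -> ee; J -> e; J -> eS.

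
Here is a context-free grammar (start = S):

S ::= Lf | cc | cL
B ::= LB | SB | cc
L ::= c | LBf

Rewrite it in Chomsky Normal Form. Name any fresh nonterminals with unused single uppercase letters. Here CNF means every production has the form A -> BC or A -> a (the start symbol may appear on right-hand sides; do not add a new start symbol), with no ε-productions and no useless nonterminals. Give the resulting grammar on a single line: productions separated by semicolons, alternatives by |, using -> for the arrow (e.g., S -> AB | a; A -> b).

S -> AA | AL | LC; A -> c; B -> AA | LB | SB; C -> f; D -> BC; L -> c | LD

No ε-productions.
No unit productions to eliminate.
TERM: introduce A -> c, C -> f and substitute in every rule of length ≥2.
BIN: L -> LBC becomes L -> LD, D -> BC.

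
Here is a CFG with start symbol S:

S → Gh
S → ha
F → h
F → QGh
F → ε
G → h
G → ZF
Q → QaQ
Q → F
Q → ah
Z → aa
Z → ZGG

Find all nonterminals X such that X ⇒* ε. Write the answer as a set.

Directly nullable (have an ε-rule): {F}.
Q is nullable via Q -> F (every symbol on the right is already known nullable).
Not nullable: G, S, Z — each has a terminal in every rule's right-hand side or depends on a non-nullable symbol.

{F, Q}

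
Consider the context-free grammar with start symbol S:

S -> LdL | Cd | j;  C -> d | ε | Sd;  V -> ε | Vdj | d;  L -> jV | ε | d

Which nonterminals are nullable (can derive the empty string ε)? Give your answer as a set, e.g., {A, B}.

{C, L, V}

Directly nullable (have an ε-rule): {C, L, V}.
Not nullable: S — each has a terminal in every rule's right-hand side or depends on a non-nullable symbol.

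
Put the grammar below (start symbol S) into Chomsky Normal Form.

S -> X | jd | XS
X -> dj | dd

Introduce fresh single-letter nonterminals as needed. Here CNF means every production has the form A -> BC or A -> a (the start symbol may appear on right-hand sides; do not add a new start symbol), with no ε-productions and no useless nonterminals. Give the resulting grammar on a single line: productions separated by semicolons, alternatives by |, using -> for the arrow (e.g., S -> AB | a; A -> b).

S -> AA | AB | BA | XS; A -> d; B -> j; X -> AA | AB

No ε-productions.
After unit-elimination: S -> XS | dd | dj | jd; X -> dd | dj.
TERM: introduce A -> d, B -> j and substitute in every rule of length ≥2.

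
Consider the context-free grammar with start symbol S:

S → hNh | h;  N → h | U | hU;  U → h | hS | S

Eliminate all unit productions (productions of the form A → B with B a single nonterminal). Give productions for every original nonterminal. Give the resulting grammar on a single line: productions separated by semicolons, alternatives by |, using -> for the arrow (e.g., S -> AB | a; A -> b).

Unit productions: N->U, U->S.
Unit pairs (A ⇒* B via units): (N,S), (N,U), (U,S).
S: inherits non-unit rules of {S} → h | hNh.
N: inherits non-unit rules of {N, S, U} → h | hNh | hS | hU.
U: inherits non-unit rules of {S, U} → h | hNh | hS.

S -> h | hNh; N -> h | hS | hU | hNh; U -> h | hS | hNh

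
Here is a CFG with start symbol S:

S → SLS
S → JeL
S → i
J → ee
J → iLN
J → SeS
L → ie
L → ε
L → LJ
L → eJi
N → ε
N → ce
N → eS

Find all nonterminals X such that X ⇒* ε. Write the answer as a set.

{L, N}

Directly nullable (have an ε-rule): {L, N}.
Not nullable: J, S — each has a terminal in every rule's right-hand side or depends on a non-nullable symbol.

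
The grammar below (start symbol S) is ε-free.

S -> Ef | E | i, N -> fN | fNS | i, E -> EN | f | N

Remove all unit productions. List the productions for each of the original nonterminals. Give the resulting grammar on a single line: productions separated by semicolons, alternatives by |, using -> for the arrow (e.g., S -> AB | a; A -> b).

Unit productions: E->N, S->E.
Unit pairs (A ⇒* B via units): (E,N), (S,E), (S,N).
S: inherits non-unit rules of {E, N, S} → EN | Ef | f | fN | fNS | i.
E: inherits non-unit rules of {E, N} → EN | f | fN | fNS | i.
N: inherits non-unit rules of {N} → fN | fNS | i.

S -> f | i | EN | Ef | fN | fNS; E -> f | i | EN | fN | fNS; N -> i | fN | fNS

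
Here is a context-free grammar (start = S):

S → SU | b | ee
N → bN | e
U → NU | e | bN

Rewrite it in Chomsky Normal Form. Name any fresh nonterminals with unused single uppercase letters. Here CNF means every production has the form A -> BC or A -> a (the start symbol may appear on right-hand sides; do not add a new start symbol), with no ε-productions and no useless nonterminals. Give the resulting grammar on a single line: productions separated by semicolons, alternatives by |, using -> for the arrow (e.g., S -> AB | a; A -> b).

No ε-productions.
No unit productions to eliminate.
TERM: introduce A -> b, B -> e and substitute in every rule of length ≥2.

S -> b | BB | SU; A -> b; B -> e; N -> e | AN; U -> e | AN | NU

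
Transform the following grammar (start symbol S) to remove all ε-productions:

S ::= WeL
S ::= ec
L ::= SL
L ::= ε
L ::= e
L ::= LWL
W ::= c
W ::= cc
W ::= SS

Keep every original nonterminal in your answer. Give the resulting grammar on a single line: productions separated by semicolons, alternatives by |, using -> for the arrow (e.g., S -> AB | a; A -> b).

Nullable set: {L}.
S -> WeL: L nullable, giving We | WeL.
Drop L -> ε.
L -> LWL: L, L nullable, giving LW | LWL | W | WL.
L -> SL: L nullable, giving S | SL.
Unchanged (no nullable symbols): S -> ec; L -> e; W -> SS; W -> c; W -> cc.

S -> We | ec | WeL; L -> S | W | e | LW | SL | WL | LWL; W -> c | SS | cc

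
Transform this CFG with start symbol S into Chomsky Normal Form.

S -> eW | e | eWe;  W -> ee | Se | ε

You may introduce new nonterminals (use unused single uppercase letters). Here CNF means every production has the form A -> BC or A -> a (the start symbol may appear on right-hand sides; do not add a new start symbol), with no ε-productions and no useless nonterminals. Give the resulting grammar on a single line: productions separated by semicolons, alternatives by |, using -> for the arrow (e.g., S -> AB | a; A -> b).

S -> e | AA | AB | AW; A -> e; B -> WA; W -> AA | SA

Nullable: {W}; after ε-elimination: S -> e | eW | ee | eWe; W -> Se | ee.
No unit productions to eliminate.
TERM: introduce A -> e and substitute in every rule of length ≥2.
BIN: S -> AWA becomes S -> AB, B -> WA.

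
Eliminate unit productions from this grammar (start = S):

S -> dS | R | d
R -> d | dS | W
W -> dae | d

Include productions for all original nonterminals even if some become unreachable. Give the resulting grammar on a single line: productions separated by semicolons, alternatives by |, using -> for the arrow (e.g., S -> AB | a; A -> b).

Unit productions: R->W, S->R.
Unit pairs (A ⇒* B via units): (R,W), (S,R), (S,W).
S: inherits non-unit rules of {R, S, W} → d | dS | dae.
R: inherits non-unit rules of {R, W} → d | dS | dae.
W: inherits non-unit rules of {W} → d | dae.

S -> d | dS | dae; R -> d | dS | dae; W -> d | dae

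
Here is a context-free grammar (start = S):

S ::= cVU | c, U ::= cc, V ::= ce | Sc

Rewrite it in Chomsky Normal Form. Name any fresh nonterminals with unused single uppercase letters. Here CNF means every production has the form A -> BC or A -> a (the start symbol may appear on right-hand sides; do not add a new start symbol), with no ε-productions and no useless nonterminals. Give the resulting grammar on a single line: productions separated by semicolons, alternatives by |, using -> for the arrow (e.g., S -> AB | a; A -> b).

No ε-productions.
No unit productions to eliminate.
TERM: introduce A -> c, B -> e and substitute in every rule of length ≥2.
BIN: S -> AVU becomes S -> AC, C -> VU.

S -> c | AC; A -> c; B -> e; C -> VU; U -> AA; V -> AB | SA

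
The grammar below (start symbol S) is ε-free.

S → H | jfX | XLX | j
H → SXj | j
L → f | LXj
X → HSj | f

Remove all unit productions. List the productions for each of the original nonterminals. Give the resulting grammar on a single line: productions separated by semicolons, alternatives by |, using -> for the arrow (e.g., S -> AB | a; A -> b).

Unit productions: S->H.
Unit pairs (A ⇒* B via units): (S,H).
S: inherits non-unit rules of {H, S} → SXj | XLX | j | jfX.
H: inherits non-unit rules of {H} → SXj | j.
L: inherits non-unit rules of {L} → LXj | f.
X: inherits non-unit rules of {X} → HSj | f.

S -> j | SXj | XLX | jfX; H -> j | SXj; L -> f | LXj; X -> f | HSj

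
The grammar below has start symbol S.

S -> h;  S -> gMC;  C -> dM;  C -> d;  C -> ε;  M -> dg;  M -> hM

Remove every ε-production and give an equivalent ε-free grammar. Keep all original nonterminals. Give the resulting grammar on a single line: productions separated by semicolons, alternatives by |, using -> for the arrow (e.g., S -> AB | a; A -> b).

Nullable set: {C}.
S -> gMC: C nullable, giving gM | gMC.
Drop C -> ε.
Unchanged (no nullable symbols): S -> h; C -> d; C -> dM; M -> dg; M -> hM.

S -> h | gM | gMC; C -> d | dM; M -> dg | hM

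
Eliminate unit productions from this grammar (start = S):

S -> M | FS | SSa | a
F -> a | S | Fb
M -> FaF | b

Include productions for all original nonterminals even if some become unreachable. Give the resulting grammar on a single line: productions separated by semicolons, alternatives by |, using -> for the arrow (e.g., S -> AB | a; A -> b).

S -> a | b | FS | FaF | SSa; F -> a | b | FS | Fb | FaF | SSa; M -> b | FaF

Unit productions: F->S, S->M.
Unit pairs (A ⇒* B via units): (F,M), (F,S), (S,M).
S: inherits non-unit rules of {M, S} → FS | FaF | SSa | a | b.
F: inherits non-unit rules of {F, M, S} → FS | FaF | Fb | SSa | a | b.
M: inherits non-unit rules of {M} → FaF | b.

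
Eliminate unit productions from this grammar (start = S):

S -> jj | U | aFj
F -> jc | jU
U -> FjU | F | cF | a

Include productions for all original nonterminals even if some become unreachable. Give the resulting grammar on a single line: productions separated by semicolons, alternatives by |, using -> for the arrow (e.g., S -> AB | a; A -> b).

Unit productions: S->U, U->F.
Unit pairs (A ⇒* B via units): (S,F), (S,U), (U,F).
S: inherits non-unit rules of {F, S, U} → FjU | a | aFj | cF | jU | jc | jj.
F: inherits non-unit rules of {F} → jU | jc.
U: inherits non-unit rules of {F, U} → FjU | a | cF | jU | jc.

S -> a | cF | jU | jc | jj | FjU | aFj; F -> jU | jc; U -> a | cF | jU | jc | FjU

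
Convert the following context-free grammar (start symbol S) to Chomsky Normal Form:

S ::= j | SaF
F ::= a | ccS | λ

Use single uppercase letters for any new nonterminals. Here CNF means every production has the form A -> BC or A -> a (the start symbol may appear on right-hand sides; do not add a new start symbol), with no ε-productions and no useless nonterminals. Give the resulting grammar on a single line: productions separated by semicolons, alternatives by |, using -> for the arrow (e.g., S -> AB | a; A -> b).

Nullable: {F}; after ε-elimination: S -> j | Sa | SaF; F -> a | ccS.
No unit productions to eliminate.
TERM: introduce B -> a, A -> c and substitute in every rule of length ≥2.
BIN: F -> AAS becomes F -> AC, C -> AS; S -> SBF becomes S -> SD, D -> BF.

S -> j | SB | SD; A -> c; B -> a; C -> AS; D -> BF; F -> a | AC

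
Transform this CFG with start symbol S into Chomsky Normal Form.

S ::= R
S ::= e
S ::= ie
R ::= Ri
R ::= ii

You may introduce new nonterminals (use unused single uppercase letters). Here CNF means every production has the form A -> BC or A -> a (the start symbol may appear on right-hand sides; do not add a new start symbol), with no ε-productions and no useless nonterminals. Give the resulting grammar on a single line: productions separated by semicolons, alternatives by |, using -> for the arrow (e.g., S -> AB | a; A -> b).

No ε-productions.
After unit-elimination: S -> e | Ri | ie | ii; R -> Ri | ii.
TERM: introduce B -> e, A -> i and substitute in every rule of length ≥2.

S -> e | AA | AB | RA; A -> i; B -> e; R -> AA | RA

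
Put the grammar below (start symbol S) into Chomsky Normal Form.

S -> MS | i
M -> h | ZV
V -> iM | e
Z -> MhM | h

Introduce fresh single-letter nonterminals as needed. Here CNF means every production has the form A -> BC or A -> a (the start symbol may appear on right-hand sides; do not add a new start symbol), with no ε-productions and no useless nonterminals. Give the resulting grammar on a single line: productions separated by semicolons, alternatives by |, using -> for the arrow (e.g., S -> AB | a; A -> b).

No ε-productions.
No unit productions to eliminate.
TERM: introduce B -> h, A -> i and substitute in every rule of length ≥2.
BIN: Z -> MBM becomes Z -> MC, C -> BM.

S -> i | MS; A -> i; B -> h; C -> BM; M -> h | ZV; V -> e | AM; Z -> h | MC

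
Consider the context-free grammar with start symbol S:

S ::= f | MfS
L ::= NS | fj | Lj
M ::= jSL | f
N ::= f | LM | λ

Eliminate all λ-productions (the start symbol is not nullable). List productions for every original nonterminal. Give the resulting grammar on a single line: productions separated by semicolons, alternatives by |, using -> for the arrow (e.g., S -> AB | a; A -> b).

Nullable set: {N}.
L -> NS: N nullable, giving NS | S.
Drop N -> λ.
Unchanged (no nullable symbols): S -> MfS; S -> f; L -> Lj; L -> fj; M -> f; M -> jSL; N -> LM; N -> f.

S -> f | MfS; L -> S | Lj | NS | fj; M -> f | jSL; N -> f | LM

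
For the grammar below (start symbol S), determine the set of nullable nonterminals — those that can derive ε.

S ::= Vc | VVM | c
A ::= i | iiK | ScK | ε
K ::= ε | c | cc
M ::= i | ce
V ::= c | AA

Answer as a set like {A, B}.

Directly nullable (have an ε-rule): {A, K}.
V is nullable via V -> AA (every symbol on the right is already known nullable).
Not nullable: M, S — each has a terminal in every rule's right-hand side or depends on a non-nullable symbol.

{A, K, V}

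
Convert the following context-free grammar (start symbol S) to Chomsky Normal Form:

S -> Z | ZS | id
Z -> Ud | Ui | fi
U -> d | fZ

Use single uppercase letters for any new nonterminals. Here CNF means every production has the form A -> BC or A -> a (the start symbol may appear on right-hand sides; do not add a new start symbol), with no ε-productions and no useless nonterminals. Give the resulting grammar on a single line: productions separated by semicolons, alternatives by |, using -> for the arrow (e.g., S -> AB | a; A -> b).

S -> BA | CB | UA | UB | ZS; A -> d; B -> i; C -> f; U -> d | CZ; Z -> CB | UA | UB

No ε-productions.
After unit-elimination: S -> Ud | Ui | ZS | fi | id; U -> d | fZ; Z -> Ud | Ui | fi.
TERM: introduce A -> d, C -> f, B -> i and substitute in every rule of length ≥2.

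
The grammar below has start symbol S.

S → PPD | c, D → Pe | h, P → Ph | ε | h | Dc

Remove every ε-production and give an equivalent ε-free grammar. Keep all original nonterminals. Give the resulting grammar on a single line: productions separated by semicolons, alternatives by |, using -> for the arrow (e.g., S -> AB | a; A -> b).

S -> D | c | PD | PPD; D -> e | h | Pe; P -> h | Dc | Ph

Nullable set: {P}.
S -> PPD: P, P nullable, giving D | PD | PPD.
D -> Pe: P nullable, giving Pe | e.
Drop P -> ε.
P -> Ph: P nullable, giving Ph | h.
Unchanged (no nullable symbols): S -> c; D -> h; P -> Dc; P -> h.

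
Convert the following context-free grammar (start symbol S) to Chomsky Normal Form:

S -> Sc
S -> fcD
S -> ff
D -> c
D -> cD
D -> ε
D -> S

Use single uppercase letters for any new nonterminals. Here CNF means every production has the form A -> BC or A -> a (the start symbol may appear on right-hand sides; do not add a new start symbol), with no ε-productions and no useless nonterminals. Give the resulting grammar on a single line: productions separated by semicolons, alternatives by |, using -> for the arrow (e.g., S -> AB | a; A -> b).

S -> BA | BB | BE | SA; A -> c; B -> f; C -> AD; D -> c | AD | BA | BB | BC | SA; E -> AD

Nullable: {D}; after ε-elimination: S -> Sc | fc | ff | fcD; D -> S | c | cD.
After unit-elimination: S -> Sc | fc | ff | fcD; D -> c | Sc | cD | fc | ff | fcD.
TERM: introduce A -> c, B -> f and substitute in every rule of length ≥2.
BIN: D -> BAD becomes D -> BC, C -> AD; S -> BAD becomes S -> BE, E -> AD.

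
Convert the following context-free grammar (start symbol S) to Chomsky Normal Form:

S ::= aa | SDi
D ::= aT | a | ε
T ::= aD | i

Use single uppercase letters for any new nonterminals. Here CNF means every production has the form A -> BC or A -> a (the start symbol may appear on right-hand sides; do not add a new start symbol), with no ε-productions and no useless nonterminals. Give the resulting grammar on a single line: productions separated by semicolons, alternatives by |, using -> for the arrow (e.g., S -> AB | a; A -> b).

Nullable: {D}; after ε-elimination: S -> Si | aa | SDi; D -> a | aT; T -> a | i | aD.
No unit productions to eliminate.
TERM: introduce A -> a, B -> i and substitute in every rule of length ≥2.
BIN: S -> SDB becomes S -> SC, C -> DB.

S -> AA | SB | SC; A -> a; B -> i; C -> DB; D -> a | AT; T -> a | i | AD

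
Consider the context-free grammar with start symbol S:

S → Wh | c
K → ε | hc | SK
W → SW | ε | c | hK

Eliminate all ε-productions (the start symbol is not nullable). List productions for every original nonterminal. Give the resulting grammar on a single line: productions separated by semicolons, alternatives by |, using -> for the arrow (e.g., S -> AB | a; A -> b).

S -> c | h | Wh; K -> S | SK | hc; W -> S | c | h | SW | hK

Nullable set: {K, W}.
S -> Wh: W nullable, giving Wh | h.
Drop K -> ε.
K -> SK: K nullable, giving S | SK.
Drop W -> ε.
W -> SW: W nullable, giving S | SW.
W -> hK: K nullable, giving h | hK.
Unchanged (no nullable symbols): S -> c; K -> hc; W -> c.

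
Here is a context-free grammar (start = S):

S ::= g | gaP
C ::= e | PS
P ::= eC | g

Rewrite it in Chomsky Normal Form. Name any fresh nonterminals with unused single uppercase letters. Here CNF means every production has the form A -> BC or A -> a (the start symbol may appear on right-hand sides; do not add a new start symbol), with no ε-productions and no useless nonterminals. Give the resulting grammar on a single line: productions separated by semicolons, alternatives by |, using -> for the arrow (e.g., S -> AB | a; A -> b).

S -> g | BE; A -> e; B -> g; C -> e | PS; D -> a; E -> DP; P -> g | AC

No ε-productions.
No unit productions to eliminate.
TERM: introduce D -> a, A -> e, B -> g and substitute in every rule of length ≥2.
BIN: S -> BDP becomes S -> BE, E -> DP.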